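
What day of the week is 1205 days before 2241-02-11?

First find the weekday of Feb 11, 2241. Doomsday rule: the anchor day for the 2200s is Friday. For year 41: 41÷12 = 3 r 5, and 5÷4 = 1, so 3+5+1 = 9.
Friday + 9 ≡ Sunday — that's 2241's doomsday.
In February the doomsday date is Feb 28 (2241 is not a leap year).
Feb 11 is 17 days before Feb 28; 17 mod 7 = 3, so Sunday − 3 = Thursday.
1205 mod 7 = 1, so 1205 days before a Thursday is Thursday − 1 = Wednesday.

Wednesday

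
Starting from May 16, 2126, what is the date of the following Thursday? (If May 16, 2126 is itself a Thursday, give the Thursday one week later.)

May 16, 2126 is a Thursday.
From Thursday to the next Thursday is 7 days.
May 16, 2126 + 7 = May 23, 2126.

May 23, 2126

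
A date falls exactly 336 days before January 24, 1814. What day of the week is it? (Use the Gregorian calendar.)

First find the weekday of Jan 24, 1814. Doomsday rule: the anchor day for the 1800s is Friday. For year 14: 14÷12 = 1 r 2, and 2÷4 = 0, so 1+2+0 = 3.
Friday + 3 ≡ Monday — that's 1814's doomsday.
In January the doomsday date is Jan 3 (1814 is not a leap year).
Jan 24 is 21 days after Jan 3; 21 mod 7 = 0, so Monday + 0 = Monday.
336 mod 7 = 0, so 336 days before a Monday is Monday − 0 = Monday.

Monday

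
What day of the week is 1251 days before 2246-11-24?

First find the weekday of Nov 24, 2246. Doomsday rule: the anchor day for the 2200s is Friday. For year 46: 46÷12 = 3 r 10, and 10÷4 = 2, so 3+10+2 = 15.
Friday + 15 ≡ Saturday — that's 2246's doomsday.
In November the doomsday date is Nov 7.
Nov 24 is 17 days after Nov 7; 17 mod 7 = 3, so Saturday + 3 = Tuesday.
1251 mod 7 = 5, so 1251 days before a Tuesday is Tuesday − 5 = Thursday.

Thursday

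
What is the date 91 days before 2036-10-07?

−7 → Sep 30, 2036 (end of Sep, 30 days; 84 left).
−30 → Aug 31, 2036 (end of Aug, 31 days; 54 left).
−31 → Jul 31, 2036 (end of Jul, 31 days; 23 left).
−23 → Jul 8, 2036.

July 8, 2036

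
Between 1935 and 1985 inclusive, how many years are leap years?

Multiples of 4 in [1935,1985]: 13.
Of those, multiples of 100: 0 (not leap unless ÷400).
Multiples of 400: 0.
Leap years = 13 − 0 + 0 = 13.

13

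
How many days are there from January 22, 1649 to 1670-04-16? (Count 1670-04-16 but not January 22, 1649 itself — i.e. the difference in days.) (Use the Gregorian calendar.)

7754

Jan 22, 1649 → Jan 22, 1650: 365 days.
Jan 22, 1650 → Jan 22, 1651: 365 days.
Jan 22, 1651 → Jan 22, 1652: 365 days.
Jan 22, 1652 → Jan 22, 1653: 366 days (Feb 29, 1652 is in that span).
Jan 22, 1653 → Jan 22, 1654: 365 days.
Jan 22, 1654 → Jan 22, 1655: 365 days.
Jan 22, 1655 → Jan 22, 1656: 365 days.
Jan 22, 1656 → Jan 22, 1657: 366 days (Feb 29, 1656 is in that span).
Jan 22, 1657 → Jan 22, 1658: 365 days.
Jan 22, 1658 → Jan 22, 1659: 365 days.
Jan 22, 1659 → Jan 22, 1660: 365 days.
Jan 22, 1660 → Jan 22, 1661: 366 days (Feb 29, 1660 is in that span).
Jan 22, 1661 → Jan 22, 1662: 365 days.
Jan 22, 1662 → Jan 22, 1663: 365 days.
Jan 22, 1663 → Jan 22, 1664: 365 days.
Jan 22, 1664 → Jan 22, 1665: 366 days (Feb 29, 1664 is in that span).
Jan 22, 1665 → Jan 22, 1666: 365 days.
Jan 22, 1666 → Jan 22, 1667: 365 days.
Jan 22, 1667 → Jan 22, 1668: 365 days.
Jan 22, 1668 → Jan 22, 1669: 366 days (Feb 29, 1668 is in that span).
Jan 22, 1669 → Jan 22, 1670: 365 days.
Jan 22, 1670 → Feb 22, 1670: 31 days (January has 31).
Feb 22, 1670 → Mar 22, 1670: 28 days (February has 28).
Mar 22, 1670 → Apr 16, 1670: 25 days.
Total: 7754 days.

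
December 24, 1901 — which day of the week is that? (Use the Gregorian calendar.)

January 1, 1901 is a Tuesday.
Jan 1, 1901 → Feb 1, 1901: 31 days (January has 31).
Feb 1, 1901 → Mar 1, 1901: 28 days (February has 28).
Mar 1, 1901 → Apr 1, 1901: 31 days (March has 31).
Apr 1, 1901 → May 1, 1901: 30 days (April has 30).
May 1, 1901 → Jun 1, 1901: 31 days (May has 31).
Jun 1, 1901 → Jul 1, 1901: 30 days (June has 30).
Jul 1, 1901 → Aug 1, 1901: 31 days (July has 31).
Aug 1, 1901 → Sep 1, 1901: 31 days (August has 31).
Sep 1, 1901 → Oct 1, 1901: 30 days (September has 30).
Oct 1, 1901 → Nov 1, 1901: 31 days (October has 31).
Nov 1, 1901 → Dec 1, 1901: 30 days (November has 30).
Dec 1, 1901 → Dec 24, 1901: 23 days.
Total: 357 days.
357 mod 7 = 0, so Tuesday + 0 = Tuesday.

Tuesday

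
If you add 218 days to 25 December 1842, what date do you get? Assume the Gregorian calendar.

July 31, 1843

Dec has 31 days: +7 → Jan 1, 1843 (211 left).
Jan has 31 days: +31 → Feb 1, 1843 (180 left).
Feb has 28 days: +28 → Mar 1, 1843 (152 left).
Mar has 31 days: +31 → Apr 1, 1843 (121 left).
Apr has 30 days: +30 → May 1, 1843 (91 left).
May has 31 days: +31 → Jun 1, 1843 (60 left).
Jun has 30 days: +30 → Jul 1, 1843 (30 left).
+30 → Jul 31, 1843.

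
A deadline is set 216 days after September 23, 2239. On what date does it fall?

April 26, 2240

Sep has 30 days: +8 → Oct 1, 2239 (208 left).
Oct has 31 days: +31 → Nov 1, 2239 (177 left).
Nov has 30 days: +30 → Dec 1, 2239 (147 left).
Dec has 31 days: +31 → Jan 1, 2240 (116 left).
Jan has 31 days: +31 → Feb 1, 2240 (85 left).
Feb has 29 days: +29 → Mar 1, 2240 (56 left).
Mar has 31 days: +31 → Apr 1, 2240 (25 left).
+25 → Apr 26, 2240.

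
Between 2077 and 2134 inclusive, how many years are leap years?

13

Multiples of 4 in [2077,2134]: 14.
Of those, multiples of 100: 1 (not leap unless ÷400).
Multiples of 400: 0.
Leap years = 14 − 1 + 0 = 13.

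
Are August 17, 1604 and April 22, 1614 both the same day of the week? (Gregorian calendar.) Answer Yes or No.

From Aug 17, 1604 to Apr 22, 1614 is 3535 days.
3535 mod 7 = 0, so they are the same weekday.
(Aug 17, 1604 is a Tuesday; Apr 22, 1614 is a Tuesday.)

Yes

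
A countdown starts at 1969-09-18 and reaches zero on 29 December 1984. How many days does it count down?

Sep 18, 1969 → Sep 18, 1970: 365 days.
Sep 18, 1970 → Sep 18, 1971: 365 days.
Sep 18, 1971 → Sep 18, 1972: 366 days (Feb 29, 1972 is in that span).
Sep 18, 1972 → Sep 18, 1973: 365 days.
Sep 18, 1973 → Sep 18, 1974: 365 days.
Sep 18, 1974 → Sep 18, 1975: 365 days.
Sep 18, 1975 → Sep 18, 1976: 366 days (Feb 29, 1976 is in that span).
Sep 18, 1976 → Sep 18, 1977: 365 days.
Sep 18, 1977 → Sep 18, 1978: 365 days.
Sep 18, 1978 → Sep 18, 1979: 365 days.
Sep 18, 1979 → Sep 18, 1980: 366 days (Feb 29, 1980 is in that span).
Sep 18, 1980 → Sep 18, 1981: 365 days.
Sep 18, 1981 → Sep 18, 1982: 365 days.
Sep 18, 1982 → Sep 18, 1983: 365 days.
Sep 18, 1983 → Sep 18, 1984: 366 days (Feb 29, 1984 is in that span).
Sep 18, 1984 → Oct 18, 1984: 30 days (September has 30).
Oct 18, 1984 → Nov 18, 1984: 31 days (October has 31).
Nov 18, 1984 → Dec 18, 1984: 30 days (November has 30).
Dec 18, 1984 → Dec 29, 1984: 11 days.
Total: 5581 days.

5581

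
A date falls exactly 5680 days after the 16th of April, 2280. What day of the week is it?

Apr 16, 2280 is a Friday.
5680 mod 7 = 3, so 5680 days after a Friday is Friday + 3 = Monday.

Monday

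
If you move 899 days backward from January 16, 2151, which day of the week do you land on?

Jan 16, 2151 is a Saturday.
899 mod 7 = 3, so 899 days before a Saturday is Saturday − 3 = Wednesday.

Wednesday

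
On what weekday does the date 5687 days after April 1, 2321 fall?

Monday

Apr 1, 2321 is a Friday.
5687 mod 7 = 3, so 5687 days after a Friday is Friday + 3 = Monday.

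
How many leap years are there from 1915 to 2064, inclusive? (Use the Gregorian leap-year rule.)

38

Multiples of 4 in [1915,2064]: 38.
Of those, multiples of 100: 1 (not leap unless ÷400).
Multiples of 400: 1.
Leap years = 38 − 1 + 1 = 38.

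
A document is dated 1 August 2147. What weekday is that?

Tuesday

Doomsday rule: the anchor day for the 2100s is Sunday. For year 47: 47÷12 = 3 r 11, and 11÷4 = 2, so 3+11+2 = 16.
Sunday + 16 ≡ Tuesday — that's 2147's doomsday.
In August the doomsday date is Aug 8.
Aug 1 is 7 days before Aug 8; 7 mod 7 = 0, so Tuesday − 0 = Tuesday.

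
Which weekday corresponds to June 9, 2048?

Tuesday

Doomsday rule: the anchor day for the 2000s is Tuesday. For year 48: 48÷12 = 4 r 0, and 0÷4 = 0, so 4+0+0 = 4.
Tuesday + 4 ≡ Saturday — that's 2048's doomsday.
In June the doomsday date is Jun 6.
Jun 9 is 3 days after Jun 6; 3 mod 7 = 3, so Saturday + 3 = Tuesday.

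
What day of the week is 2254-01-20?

Friday

Doomsday rule: the anchor day for the 2200s is Friday. For year 54: 54÷12 = 4 r 6, and 6÷4 = 1, so 4+6+1 = 11.
Friday + 11 ≡ Tuesday — that's 2254's doomsday.
In January the doomsday date is Jan 3 (2254 is not a leap year).
Jan 20 is 17 days after Jan 3; 17 mod 7 = 3, so Tuesday + 3 = Friday.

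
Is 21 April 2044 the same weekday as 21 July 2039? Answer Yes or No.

Yes

From Jul 21, 2039 to Apr 21, 2044 is 1736 days.
1736 mod 7 = 0, so they are the same weekday.
(Jul 21, 2039 is a Thursday; Apr 21, 2044 is a Thursday.)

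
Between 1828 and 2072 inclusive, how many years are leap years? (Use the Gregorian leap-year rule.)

Multiples of 4 in [1828,2072]: 62.
Of those, multiples of 100: 2 (not leap unless ÷400).
Multiples of 400: 1.
Leap years = 62 − 2 + 1 = 61.

61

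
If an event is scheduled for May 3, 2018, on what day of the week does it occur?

Thursday

Doomsday rule: the anchor day for the 2000s is Tuesday. For year 18: 18÷12 = 1 r 6, and 6÷4 = 1, so 1+6+1 = 8.
Tuesday + 8 ≡ Wednesday — that's 2018's doomsday.
In May the doomsday date is May 9.
May 3 is 6 days before May 9; 6 mod 7 = 6, so Wednesday − 6 = Thursday.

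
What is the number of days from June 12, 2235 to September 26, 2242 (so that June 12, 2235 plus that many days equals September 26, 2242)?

2663

Jun 12, 2235 → Jun 12, 2236: 366 days (Feb 29, 2236 is in that span).
Jun 12, 2236 → Jun 12, 2237: 365 days.
Jun 12, 2237 → Jun 12, 2238: 365 days.
Jun 12, 2238 → Jun 12, 2239: 365 days.
Jun 12, 2239 → Jun 12, 2240: 366 days (Feb 29, 2240 is in that span).
Jun 12, 2240 → Jun 12, 2241: 365 days.
Jun 12, 2241 → Jun 12, 2242: 365 days.
Jun 12, 2242 → Jul 12, 2242: 30 days (June has 30).
Jul 12, 2242 → Aug 12, 2242: 31 days (July has 31).
Aug 12, 2242 → Sep 12, 2242: 31 days (August has 31).
Sep 12, 2242 → Sep 26, 2242: 14 days.
Total: 2663 days.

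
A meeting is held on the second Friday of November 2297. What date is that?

November 12, 2297

November 1, 2297 is a Monday.
The first Friday is therefore November 5 (4 days later).
The second Friday is 5 + 1×7 = November 12.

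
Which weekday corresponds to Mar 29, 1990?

Thursday

January 1, 1990 is a Monday.
Jan 1, 1990 → Feb 1, 1990: 31 days (January has 31).
Feb 1, 1990 → Mar 1, 1990: 28 days (February has 28).
Mar 1, 1990 → Mar 29, 1990: 28 days.
Total: 87 days.
87 mod 7 = 3, so Monday + 3 = Thursday.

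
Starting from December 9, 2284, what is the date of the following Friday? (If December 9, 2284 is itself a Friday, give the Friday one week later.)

December 12, 2284

Dec 9, 2284 is a Tuesday.
From Tuesday to the next Friday is 3 days.
Dec 9, 2284 + 3 = Dec 12, 2284.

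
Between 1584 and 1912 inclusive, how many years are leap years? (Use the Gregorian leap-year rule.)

Multiples of 4 in [1584,1912]: 83.
Of those, multiples of 100: 4 (not leap unless ÷400).
Multiples of 400: 1.
Leap years = 83 − 4 + 1 = 80.

80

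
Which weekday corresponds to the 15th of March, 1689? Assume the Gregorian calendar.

Tuesday

Doomsday rule: the anchor day for the 1600s is Tuesday. For year 89: 89÷12 = 7 r 5, and 5÷4 = 1, so 7+5+1 = 13.
Tuesday + 13 ≡ Monday — that's 1689's doomsday.
In March the doomsday date is Mar 14.
Mar 15 is 1 day after Mar 14; 1 mod 7 = 1, so Monday + 1 = Tuesday.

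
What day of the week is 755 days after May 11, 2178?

Sunday

First find the weekday of May 11, 2178. Doomsday rule: the anchor day for the 2100s is Sunday. For year 78: 78÷12 = 6 r 6, and 6÷4 = 1, so 6+6+1 = 13.
Sunday + 13 ≡ Saturday — that's 2178's doomsday.
In May the doomsday date is May 9.
May 11 is 2 days after May 9; 2 mod 7 = 2, so Saturday + 2 = Monday.
755 mod 7 = 6, so 755 days after a Monday is Monday + 6 = Sunday.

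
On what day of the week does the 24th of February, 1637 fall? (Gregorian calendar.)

Tuesday

Doomsday rule: the anchor day for the 1600s is Tuesday. For year 37: 37÷12 = 3 r 1, and 1÷4 = 0, so 3+1+0 = 4.
Tuesday + 4 ≡ Saturday — that's 1637's doomsday.
In February the doomsday date is Feb 28 (1637 is not a leap year).
Feb 24 is 4 days before Feb 28; 4 mod 7 = 4, so Saturday − 4 = Tuesday.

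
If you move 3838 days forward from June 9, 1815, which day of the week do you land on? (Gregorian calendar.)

Jun 9, 1815 is a Friday.
3838 mod 7 = 2, so 3838 days after a Friday is Friday + 2 = Sunday.

Sunday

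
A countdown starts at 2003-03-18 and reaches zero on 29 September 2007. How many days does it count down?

Mar 18, 2003 → Mar 18, 2004: 366 days (Feb 29, 2004 is in that span).
Mar 18, 2004 → Mar 18, 2005: 365 days.
Mar 18, 2005 → Mar 18, 2006: 365 days.
Mar 18, 2006 → Mar 18, 2007: 365 days.
Mar 18, 2007 → Apr 18, 2007: 31 days (March has 31).
Apr 18, 2007 → May 18, 2007: 30 days (April has 30).
May 18, 2007 → Jun 18, 2007: 31 days (May has 31).
Jun 18, 2007 → Jul 18, 2007: 30 days (June has 30).
Jul 18, 2007 → Aug 18, 2007: 31 days (July has 31).
Aug 18, 2007 → Sep 18, 2007: 31 days (August has 31).
Sep 18, 2007 → Sep 29, 2007: 11 days.
Total: 1656 days.

1656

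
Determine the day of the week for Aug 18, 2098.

Monday

January 1, 2098 is a Wednesday.
Jan 1, 2098 → Feb 1, 2098: 31 days (January has 31).
Feb 1, 2098 → Mar 1, 2098: 28 days (February has 28).
Mar 1, 2098 → Apr 1, 2098: 31 days (March has 31).
Apr 1, 2098 → May 1, 2098: 30 days (April has 30).
May 1, 2098 → Jun 1, 2098: 31 days (May has 31).
Jun 1, 2098 → Jul 1, 2098: 30 days (June has 30).
Jul 1, 2098 → Aug 1, 2098: 31 days (July has 31).
Aug 1, 2098 → Aug 18, 2098: 17 days.
Total: 229 days.
229 mod 7 = 5, so Wednesday + 5 = Monday.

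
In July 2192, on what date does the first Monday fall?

July 2, 2192

July 1, 2192 is a Sunday.
The first Monday is therefore July 2 (1 days later).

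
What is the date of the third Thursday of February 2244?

February 1, 2244 is a Thursday.
The first Thursday is therefore February 1 (same day).
The third Thursday is 1 + 2×7 = February 15.

February 15, 2244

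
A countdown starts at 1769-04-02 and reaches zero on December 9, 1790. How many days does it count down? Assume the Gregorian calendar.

7921

Apr 2, 1769 → Apr 2, 1770: 365 days.
Apr 2, 1770 → Apr 2, 1771: 365 days.
Apr 2, 1771 → Apr 2, 1772: 366 days (Feb 29, 1772 is in that span).
Apr 2, 1772 → Apr 2, 1773: 365 days.
Apr 2, 1773 → Apr 2, 1774: 365 days.
Apr 2, 1774 → Apr 2, 1775: 365 days.
Apr 2, 1775 → Apr 2, 1776: 366 days (Feb 29, 1776 is in that span).
Apr 2, 1776 → Apr 2, 1777: 365 days.
Apr 2, 1777 → Apr 2, 1778: 365 days.
Apr 2, 1778 → Apr 2, 1779: 365 days.
Apr 2, 1779 → Apr 2, 1780: 366 days (Feb 29, 1780 is in that span).
Apr 2, 1780 → Apr 2, 1781: 365 days.
Apr 2, 1781 → Apr 2, 1782: 365 days.
Apr 2, 1782 → Apr 2, 1783: 365 days.
Apr 2, 1783 → Apr 2, 1784: 366 days (Feb 29, 1784 is in that span).
Apr 2, 1784 → Apr 2, 1785: 365 days.
Apr 2, 1785 → Apr 2, 1786: 365 days.
Apr 2, 1786 → Apr 2, 1787: 365 days.
Apr 2, 1787 → Apr 2, 1788: 366 days (Feb 29, 1788 is in that span).
Apr 2, 1788 → Apr 2, 1789: 365 days.
Apr 2, 1789 → Apr 2, 1790: 365 days.
Apr 2, 1790 → May 2, 1790: 30 days (April has 30).
May 2, 1790 → Jun 2, 1790: 31 days (May has 31).
Jun 2, 1790 → Jul 2, 1790: 30 days (June has 30).
Jul 2, 1790 → Aug 2, 1790: 31 days (July has 31).
Aug 2, 1790 → Sep 2, 1790: 31 days (August has 31).
Sep 2, 1790 → Oct 2, 1790: 30 days (September has 30).
Oct 2, 1790 → Nov 2, 1790: 31 days (October has 31).
Nov 2, 1790 → Dec 2, 1790: 30 days (November has 30).
Dec 2, 1790 → Dec 9, 1790: 7 days.
Total: 7921 days.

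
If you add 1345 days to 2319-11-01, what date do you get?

+366 (one year; includes Feb 29, 2320) → Nov 1, 2320 (979 left).
+365 (one year) → Nov 1, 2321 (614 left).
+365 (one year) → Nov 1, 2322 (249 left).
Nov has 30 days: +30 → Dec 1, 2322 (219 left).
Dec has 31 days: +31 → Jan 1, 2323 (188 left).
Jan has 31 days: +31 → Feb 1, 2323 (157 left).
Feb has 28 days: +28 → Mar 1, 2323 (129 left).
Mar has 31 days: +31 → Apr 1, 2323 (98 left).
Apr has 30 days: +30 → May 1, 2323 (68 left).
May has 31 days: +31 → Jun 1, 2323 (37 left).
Jun has 30 days: +30 → Jul 1, 2323 (7 left).
+7 → Jul 8, 2323.

July 8, 2323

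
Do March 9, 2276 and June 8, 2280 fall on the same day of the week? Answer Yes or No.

From Mar 9, 2276 to Jun 8, 2280 is 1552 days.
1552 mod 7 = 5, so they are different weekdays.
(Mar 9, 2276 is a Thursday; Jun 8, 2280 is a Tuesday.)

No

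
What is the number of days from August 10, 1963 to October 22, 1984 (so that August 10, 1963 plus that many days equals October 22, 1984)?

7744

Aug 10, 1963 → Aug 10, 1964: 366 days (Feb 29, 1964 is in that span).
Aug 10, 1964 → Aug 10, 1965: 365 days.
Aug 10, 1965 → Aug 10, 1966: 365 days.
Aug 10, 1966 → Aug 10, 1967: 365 days.
Aug 10, 1967 → Aug 10, 1968: 366 days (Feb 29, 1968 is in that span).
Aug 10, 1968 → Aug 10, 1969: 365 days.
Aug 10, 1969 → Aug 10, 1970: 365 days.
Aug 10, 1970 → Aug 10, 1971: 365 days.
Aug 10, 1971 → Aug 10, 1972: 366 days (Feb 29, 1972 is in that span).
Aug 10, 1972 → Aug 10, 1973: 365 days.
Aug 10, 1973 → Aug 10, 1974: 365 days.
Aug 10, 1974 → Aug 10, 1975: 365 days.
Aug 10, 1975 → Aug 10, 1976: 366 days (Feb 29, 1976 is in that span).
Aug 10, 1976 → Aug 10, 1977: 365 days.
Aug 10, 1977 → Aug 10, 1978: 365 days.
Aug 10, 1978 → Aug 10, 1979: 365 days.
Aug 10, 1979 → Aug 10, 1980: 366 days (Feb 29, 1980 is in that span).
Aug 10, 1980 → Aug 10, 1981: 365 days.
Aug 10, 1981 → Aug 10, 1982: 365 days.
Aug 10, 1982 → Aug 10, 1983: 365 days.
Aug 10, 1983 → Aug 10, 1984: 366 days (Feb 29, 1984 is in that span).
Aug 10, 1984 → Sep 10, 1984: 31 days (August has 31).
Sep 10, 1984 → Oct 10, 1984: 30 days (September has 30).
Oct 10, 1984 → Oct 22, 1984: 12 days.
Total: 7744 days.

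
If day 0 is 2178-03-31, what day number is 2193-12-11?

Mar 31, 2178 → Mar 31, 2179: 365 days.
Mar 31, 2179 → Mar 31, 2180: 366 days (Feb 29, 2180 is in that span).
Mar 31, 2180 → Mar 31, 2181: 365 days.
Mar 31, 2181 → Mar 31, 2182: 365 days.
Mar 31, 2182 → Mar 31, 2183: 365 days.
Mar 31, 2183 → Mar 31, 2184: 366 days (Feb 29, 2184 is in that span).
Mar 31, 2184 → Mar 31, 2185: 365 days.
Mar 31, 2185 → Mar 31, 2186: 365 days.
Mar 31, 2186 → Mar 31, 2187: 365 days.
Mar 31, 2187 → Mar 31, 2188: 366 days (Feb 29, 2188 is in that span).
Mar 31, 2188 → Mar 31, 2189: 365 days.
Mar 31, 2189 → Mar 31, 2190: 365 days.
Mar 31, 2190 → Mar 31, 2191: 365 days.
Mar 31, 2191 → Mar 31, 2192: 366 days (Feb 29, 2192 is in that span).
Mar 31, 2192 → Mar 31, 2193: 365 days.
Mar 31, 2193 → Apr 30, 2193: 30 days (March has 31).
Apr 30, 2193 → May 30, 2193: 30 days (April has 30).
May 30, 2193 → Jun 30, 2193: 31 days (May has 31).
Jun 30, 2193 → Jul 30, 2193: 30 days (June has 30).
Jul 30, 2193 → Aug 30, 2193: 31 days (July has 31).
Aug 30, 2193 → Sep 30, 2193: 31 days (August has 31).
Sep 30, 2193 → Oct 30, 2193: 30 days (September has 30).
Oct 30, 2193 → Nov 30, 2193: 31 days (October has 31).
Nov 30, 2193 → Dec 11, 2193: 11 days.
Total: 5734 days.

5734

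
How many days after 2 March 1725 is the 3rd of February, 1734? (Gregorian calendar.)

3260

Mar 2, 1725 → Mar 2, 1726: 365 days.
Mar 2, 1726 → Mar 2, 1727: 365 days.
Mar 2, 1727 → Mar 2, 1728: 366 days (Feb 29, 1728 is in that span).
Mar 2, 1728 → Mar 2, 1729: 365 days.
Mar 2, 1729 → Mar 2, 1730: 365 days.
Mar 2, 1730 → Mar 2, 1731: 365 days.
Mar 2, 1731 → Mar 2, 1732: 366 days (Feb 29, 1732 is in that span).
Mar 2, 1732 → Mar 2, 1733: 365 days.
Mar 2, 1733 → Apr 2, 1733: 31 days (March has 31).
Apr 2, 1733 → May 2, 1733: 30 days (April has 30).
May 2, 1733 → Jun 2, 1733: 31 days (May has 31).
Jun 2, 1733 → Jul 2, 1733: 30 days (June has 30).
Jul 2, 1733 → Aug 2, 1733: 31 days (July has 31).
Aug 2, 1733 → Sep 2, 1733: 31 days (August has 31).
Sep 2, 1733 → Oct 2, 1733: 30 days (September has 30).
Oct 2, 1733 → Nov 2, 1733: 31 days (October has 31).
Nov 2, 1733 → Dec 2, 1733: 30 days (November has 30).
Dec 2, 1733 → Jan 2, 1734: 31 days (December has 31).
Jan 2, 1734 → Feb 2, 1734: 31 days (January has 31).
Feb 2, 1734 → Feb 3, 1734: 1 days.
Total: 3260 days.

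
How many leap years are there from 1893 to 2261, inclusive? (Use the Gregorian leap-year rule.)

89

Multiples of 4 in [1893,2261]: 92.
Of those, multiples of 100: 4 (not leap unless ÷400).
Multiples of 400: 1.
Leap years = 92 − 4 + 1 = 89.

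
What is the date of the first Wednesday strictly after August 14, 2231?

August 17, 2231

Aug 14, 2231 is a Sunday.
From Sunday to the next Wednesday is 3 days.
Aug 14, 2231 + 3 = Aug 17, 2231.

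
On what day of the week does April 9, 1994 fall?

Saturday

Doomsday rule: the anchor day for the 1900s is Wednesday. For year 94: 94÷12 = 7 r 10, and 10÷4 = 2, so 7+10+2 = 19.
Wednesday + 19 ≡ Monday — that's 1994's doomsday.
In April the doomsday date is Apr 4.
Apr 9 is 5 days after Apr 4; 5 mod 7 = 5, so Monday + 5 = Saturday.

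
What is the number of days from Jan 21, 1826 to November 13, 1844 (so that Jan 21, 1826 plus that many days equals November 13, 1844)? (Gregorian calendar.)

Jan 21, 1826 → Jan 21, 1827: 365 days.
Jan 21, 1827 → Jan 21, 1828: 365 days.
Jan 21, 1828 → Jan 21, 1829: 366 days (Feb 29, 1828 is in that span).
Jan 21, 1829 → Jan 21, 1830: 365 days.
Jan 21, 1830 → Jan 21, 1831: 365 days.
Jan 21, 1831 → Jan 21, 1832: 365 days.
Jan 21, 1832 → Jan 21, 1833: 366 days (Feb 29, 1832 is in that span).
Jan 21, 1833 → Jan 21, 1834: 365 days.
Jan 21, 1834 → Jan 21, 1835: 365 days.
Jan 21, 1835 → Jan 21, 1836: 365 days.
Jan 21, 1836 → Jan 21, 1837: 366 days (Feb 29, 1836 is in that span).
Jan 21, 1837 → Jan 21, 1838: 365 days.
Jan 21, 1838 → Jan 21, 1839: 365 days.
Jan 21, 1839 → Jan 21, 1840: 365 days.
Jan 21, 1840 → Jan 21, 1841: 366 days (Feb 29, 1840 is in that span).
Jan 21, 1841 → Jan 21, 1842: 365 days.
Jan 21, 1842 → Jan 21, 1843: 365 days.
Jan 21, 1843 → Jan 21, 1844: 365 days.
Jan 21, 1844 → Feb 21, 1844: 31 days (January has 31).
Feb 21, 1844 → Mar 21, 1844: 29 days (February has 29).
Mar 21, 1844 → Apr 21, 1844: 31 days (March has 31).
Apr 21, 1844 → May 21, 1844: 30 days (April has 30).
May 21, 1844 → Jun 21, 1844: 31 days (May has 31).
Jun 21, 1844 → Jul 21, 1844: 30 days (June has 30).
Jul 21, 1844 → Aug 21, 1844: 31 days (July has 31).
Aug 21, 1844 → Sep 21, 1844: 31 days (August has 31).
Sep 21, 1844 → Oct 21, 1844: 30 days (September has 30).
Oct 21, 1844 → Nov 13, 1844: 23 days.
Total: 6871 days.

6871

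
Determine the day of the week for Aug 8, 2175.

Tuesday

Doomsday rule: the anchor day for the 2100s is Sunday. For year 75: 75÷12 = 6 r 3, and 3÷4 = 0, so 6+3+0 = 9.
Sunday + 9 ≡ Tuesday — that's 2175's doomsday.
In August the doomsday date is Aug 8.
Aug 8 is the doomsday itself: Tuesday.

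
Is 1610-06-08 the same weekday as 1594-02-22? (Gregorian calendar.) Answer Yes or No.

From Feb 22, 1594 to Jun 8, 1610 is 5950 days.
5950 mod 7 = 0, so they are the same weekday.
(Feb 22, 1594 is a Tuesday; Jun 8, 1610 is a Tuesday.)

Yes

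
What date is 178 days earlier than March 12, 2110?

September 15, 2109

−12 → Feb 28, 2110 (end of Feb, 28 days; 166 left).
−28 → Jan 31, 2110 (end of Jan, 31 days; 138 left).
−31 → Dec 31, 2109 (end of Dec, 31 days; 107 left).
−31 → Nov 30, 2109 (end of Nov, 30 days; 76 left).
−30 → Oct 31, 2109 (end of Oct, 31 days; 46 left).
−31 → Sep 30, 2109 (end of Sep, 30 days; 15 left).
−15 → Sep 15, 2109.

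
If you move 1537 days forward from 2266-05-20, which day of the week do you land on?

Thursday

May 20, 2266 is a Sunday.
1537 mod 7 = 4, so 1537 days after a Sunday is Sunday + 4 = Thursday.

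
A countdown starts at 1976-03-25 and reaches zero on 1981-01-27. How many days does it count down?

1769

Mar 25, 1976 → Mar 25, 1977: 365 days.
Mar 25, 1977 → Mar 25, 1978: 365 days.
Mar 25, 1978 → Mar 25, 1979: 365 days.
Mar 25, 1979 → Mar 25, 1980: 366 days (Feb 29, 1980 is in that span).
Mar 25, 1980 → Apr 25, 1980: 31 days (March has 31).
Apr 25, 1980 → May 25, 1980: 30 days (April has 30).
May 25, 1980 → Jun 25, 1980: 31 days (May has 31).
Jun 25, 1980 → Jul 25, 1980: 30 days (June has 30).
Jul 25, 1980 → Aug 25, 1980: 31 days (July has 31).
Aug 25, 1980 → Sep 25, 1980: 31 days (August has 31).
Sep 25, 1980 → Oct 25, 1980: 30 days (September has 30).
Oct 25, 1980 → Nov 25, 1980: 31 days (October has 31).
Nov 25, 1980 → Dec 25, 1980: 30 days (November has 30).
Dec 25, 1980 → Jan 25, 1981: 31 days (December has 31).
Jan 25, 1981 → Jan 27, 1981: 2 days.
Total: 1769 days.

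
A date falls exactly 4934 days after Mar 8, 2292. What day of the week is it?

First find the weekday of Mar 8, 2292. Doomsday rule: the anchor day for the 2200s is Friday. For year 92: 92÷12 = 7 r 8, and 8÷4 = 2, so 7+8+2 = 17.
Friday + 17 ≡ Monday — that's 2292's doomsday.
In March the doomsday date is Mar 14.
Mar 8 is 6 days before Mar 14; 6 mod 7 = 6, so Monday − 6 = Tuesday.
4934 mod 7 = 6, so 4934 days after a Tuesday is Tuesday + 6 = Monday.

Monday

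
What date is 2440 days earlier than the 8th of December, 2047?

−365 (one year) → Dec 8, 2046 (2075 left).
−365 (one year) → Dec 8, 2045 (1710 left).
−365 (one year) → Dec 8, 2044 (1345 left).
−366 (one year; includes Feb 29, 2044) → Dec 8, 2043 (979 left).
−365 (one year) → Dec 8, 2042 (614 left).
−365 (one year) → Dec 8, 2041 (249 left).
−8 → Nov 30, 2041 (end of Nov, 30 days; 241 left).
−30 → Oct 31, 2041 (end of Oct, 31 days; 211 left).
−31 → Sep 30, 2041 (end of Sep, 30 days; 180 left).
−30 → Aug 31, 2041 (end of Aug, 31 days; 150 left).
−31 → Jul 31, 2041 (end of Jul, 31 days; 119 left).
−31 → Jun 30, 2041 (end of Jun, 30 days; 88 left).
−30 → May 31, 2041 (end of May, 31 days; 58 left).
−31 → Apr 30, 2041 (end of Apr, 30 days; 27 left).
−27 → Apr 3, 2041.

April 3, 2041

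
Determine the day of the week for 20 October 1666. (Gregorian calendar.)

Doomsday rule: the anchor day for the 1600s is Tuesday. For year 66: 66÷12 = 5 r 6, and 6÷4 = 1, so 5+6+1 = 12.
Tuesday + 12 ≡ Sunday — that's 1666's doomsday.
In October the doomsday date is Oct 10.
Oct 20 is 10 days after Oct 10; 10 mod 7 = 3, so Sunday + 3 = Wednesday.

Wednesday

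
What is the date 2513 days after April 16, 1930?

+365 (one year) → Apr 16, 1931 (2148 left).
+366 (one year; includes Feb 29, 1932) → Apr 16, 1932 (1782 left).
+365 (one year) → Apr 16, 1933 (1417 left).
+365 (one year) → Apr 16, 1934 (1052 left).
+365 (one year) → Apr 16, 1935 (687 left).
+366 (one year; includes Feb 29, 1936) → Apr 16, 1936 (321 left).
Apr has 30 days: +15 → May 1, 1936 (306 left).
May has 31 days: +31 → Jun 1, 1936 (275 left).
Jun has 30 days: +30 → Jul 1, 1936 (245 left).
Jul has 31 days: +31 → Aug 1, 1936 (214 left).
Aug has 31 days: +31 → Sep 1, 1936 (183 left).
Sep has 30 days: +30 → Oct 1, 1936 (153 left).
Oct has 31 days: +31 → Nov 1, 1936 (122 left).
Nov has 30 days: +30 → Dec 1, 1936 (92 left).
Dec has 31 days: +31 → Jan 1, 1937 (61 left).
Jan has 31 days: +31 → Feb 1, 1937 (30 left).
Feb has 28 days: +28 → Mar 1, 1937 (2 left).
+2 → Mar 3, 1937.

March 3, 1937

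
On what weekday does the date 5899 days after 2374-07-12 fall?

Jul 12, 2374 is a Friday.
5899 mod 7 = 5, so 5899 days after a Friday is Friday + 5 = Wednesday.

Wednesday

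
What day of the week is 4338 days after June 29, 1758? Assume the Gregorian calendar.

First find the weekday of Jun 29, 1758. Doomsday rule: the anchor day for the 1700s is Sunday. For year 58: 58÷12 = 4 r 10, and 10÷4 = 2, so 4+10+2 = 16.
Sunday + 16 ≡ Tuesday — that's 1758's doomsday.
In June the doomsday date is Jun 6.
Jun 29 is 23 days after Jun 6; 23 mod 7 = 2, so Tuesday + 2 = Thursday.
4338 mod 7 = 5, so 4338 days after a Thursday is Thursday + 5 = Tuesday.

Tuesday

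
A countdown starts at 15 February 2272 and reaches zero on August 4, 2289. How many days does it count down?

Feb 15, 2272 → Feb 15, 2273: 366 days (Feb 29, 2272 is in that span).
Feb 15, 2273 → Feb 15, 2274: 365 days.
Feb 15, 2274 → Feb 15, 2275: 365 days.
Feb 15, 2275 → Feb 15, 2276: 365 days.
Feb 15, 2276 → Feb 15, 2277: 366 days (Feb 29, 2276 is in that span).
Feb 15, 2277 → Feb 15, 2278: 365 days.
Feb 15, 2278 → Feb 15, 2279: 365 days.
Feb 15, 2279 → Feb 15, 2280: 365 days.
Feb 15, 2280 → Feb 15, 2281: 366 days (Feb 29, 2280 is in that span).
Feb 15, 2281 → Feb 15, 2282: 365 days.
Feb 15, 2282 → Feb 15, 2283: 365 days.
Feb 15, 2283 → Feb 15, 2284: 365 days.
Feb 15, 2284 → Feb 15, 2285: 366 days (Feb 29, 2284 is in that span).
Feb 15, 2285 → Feb 15, 2286: 365 days.
Feb 15, 2286 → Feb 15, 2287: 365 days.
Feb 15, 2287 → Feb 15, 2288: 365 days.
Feb 15, 2288 → Feb 15, 2289: 366 days (Feb 29, 2288 is in that span).
Feb 15, 2289 → Mar 15, 2289: 28 days (February has 28).
Mar 15, 2289 → Apr 15, 2289: 31 days (March has 31).
Apr 15, 2289 → May 15, 2289: 30 days (April has 30).
May 15, 2289 → Jun 15, 2289: 31 days (May has 31).
Jun 15, 2289 → Jul 15, 2289: 30 days (June has 30).
Jul 15, 2289 → Aug 4, 2289: 20 days.
Total: 6380 days.

6380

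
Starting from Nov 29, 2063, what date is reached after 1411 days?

October 10, 2067

+366 (one year; includes Feb 29, 2064) → Nov 29, 2064 (1045 left).
+365 (one year) → Nov 29, 2065 (680 left).
+365 (one year) → Nov 29, 2066 (315 left).
Nov has 30 days: +2 → Dec 1, 2066 (313 left).
Dec has 31 days: +31 → Jan 1, 2067 (282 left).
Jan has 31 days: +31 → Feb 1, 2067 (251 left).
Feb has 28 days: +28 → Mar 1, 2067 (223 left).
Mar has 31 days: +31 → Apr 1, 2067 (192 left).
Apr has 30 days: +30 → May 1, 2067 (162 left).
May has 31 days: +31 → Jun 1, 2067 (131 left).
Jun has 30 days: +30 → Jul 1, 2067 (101 left).
Jul has 31 days: +31 → Aug 1, 2067 (70 left).
Aug has 31 days: +31 → Sep 1, 2067 (39 left).
Sep has 30 days: +30 → Oct 1, 2067 (9 left).
+9 → Oct 10, 2067.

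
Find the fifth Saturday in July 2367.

July 29, 2367

July 1, 2367 is a Saturday.
The first Saturday is therefore July 1 (same day).
The fifth Saturday is 1 + 4×7 = July 29.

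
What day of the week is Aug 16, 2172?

Doomsday rule: the anchor day for the 2100s is Sunday. For year 72: 72÷12 = 6 r 0, and 0÷4 = 0, so 6+0+0 = 6.
Sunday + 6 ≡ Saturday — that's 2172's doomsday.
In August the doomsday date is Aug 8.
Aug 16 is 8 days after Aug 8; 8 mod 7 = 1, so Saturday + 1 = Sunday.

Sunday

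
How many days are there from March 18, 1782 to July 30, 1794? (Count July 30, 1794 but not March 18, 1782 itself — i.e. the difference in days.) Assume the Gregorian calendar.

Mar 18, 1782 → Mar 18, 1783: 365 days.
Mar 18, 1783 → Mar 18, 1784: 366 days (Feb 29, 1784 is in that span).
Mar 18, 1784 → Mar 18, 1785: 365 days.
Mar 18, 1785 → Mar 18, 1786: 365 days.
Mar 18, 1786 → Mar 18, 1787: 365 days.
Mar 18, 1787 → Mar 18, 1788: 366 days (Feb 29, 1788 is in that span).
Mar 18, 1788 → Mar 18, 1789: 365 days.
Mar 18, 1789 → Mar 18, 1790: 365 days.
Mar 18, 1790 → Mar 18, 1791: 365 days.
Mar 18, 1791 → Mar 18, 1792: 366 days (Feb 29, 1792 is in that span).
Mar 18, 1792 → Mar 18, 1793: 365 days.
Mar 18, 1793 → Mar 18, 1794: 365 days.
Mar 18, 1794 → Apr 18, 1794: 31 days (March has 31).
Apr 18, 1794 → May 18, 1794: 30 days (April has 30).
May 18, 1794 → Jun 18, 1794: 31 days (May has 31).
Jun 18, 1794 → Jul 18, 1794: 30 days (June has 30).
Jul 18, 1794 → Jul 30, 1794: 12 days.
Total: 4517 days.

4517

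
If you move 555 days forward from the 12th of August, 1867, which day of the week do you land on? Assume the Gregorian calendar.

First find the weekday of Aug 12, 1867. Doomsday rule: the anchor day for the 1800s is Friday. For year 67: 67÷12 = 5 r 7, and 7÷4 = 1, so 5+7+1 = 13.
Friday + 13 ≡ Thursday — that's 1867's doomsday.
In August the doomsday date is Aug 8.
Aug 12 is 4 days after Aug 8; 4 mod 7 = 4, so Thursday + 4 = Monday.
555 mod 7 = 2, so 555 days after a Monday is Monday + 2 = Wednesday.

Wednesday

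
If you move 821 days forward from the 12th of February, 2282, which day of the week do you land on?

First find the weekday of Feb 12, 2282. Doomsday rule: the anchor day for the 2200s is Friday. For year 82: 82÷12 = 6 r 10, and 10÷4 = 2, so 6+10+2 = 18.
Friday + 18 ≡ Tuesday — that's 2282's doomsday.
In February the doomsday date is Feb 28 (2282 is not a leap year).
Feb 12 is 16 days before Feb 28; 16 mod 7 = 2, so Tuesday − 2 = Sunday.
821 mod 7 = 2, so 821 days after a Sunday is Sunday + 2 = Tuesday.

Tuesday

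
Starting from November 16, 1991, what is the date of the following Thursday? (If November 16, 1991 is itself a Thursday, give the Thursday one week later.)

Nov 16, 1991 is a Saturday.
From Saturday to the next Thursday is 5 days.
Nov 16, 1991 + 5 = Nov 21, 1991.

November 21, 1991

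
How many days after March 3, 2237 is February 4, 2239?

Mar 3, 2237 → Mar 3, 2238: 365 days.
Mar 3, 2238 → Apr 3, 2238: 31 days (March has 31).
Apr 3, 2238 → May 3, 2238: 30 days (April has 30).
May 3, 2238 → Jun 3, 2238: 31 days (May has 31).
Jun 3, 2238 → Jul 3, 2238: 30 days (June has 30).
Jul 3, 2238 → Aug 3, 2238: 31 days (July has 31).
Aug 3, 2238 → Sep 3, 2238: 31 days (August has 31).
Sep 3, 2238 → Oct 3, 2238: 30 days (September has 30).
Oct 3, 2238 → Nov 3, 2238: 31 days (October has 31).
Nov 3, 2238 → Dec 3, 2238: 30 days (November has 30).
Dec 3, 2238 → Jan 3, 2239: 31 days (December has 31).
Jan 3, 2239 → Feb 3, 2239: 31 days (January has 31).
Feb 3, 2239 → Feb 4, 2239: 1 days.
Total: 703 days.

703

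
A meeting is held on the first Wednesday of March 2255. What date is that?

March 7, 2255

March 1, 2255 is a Thursday.
The first Wednesday is therefore March 7 (6 days later).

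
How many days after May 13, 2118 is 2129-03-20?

May 13, 2118 → May 13, 2119: 365 days.
May 13, 2119 → May 13, 2120: 366 days (Feb 29, 2120 is in that span).
May 13, 2120 → May 13, 2121: 365 days.
May 13, 2121 → May 13, 2122: 365 days.
May 13, 2122 → May 13, 2123: 365 days.
May 13, 2123 → May 13, 2124: 366 days (Feb 29, 2124 is in that span).
May 13, 2124 → May 13, 2125: 365 days.
May 13, 2125 → May 13, 2126: 365 days.
May 13, 2126 → May 13, 2127: 365 days.
May 13, 2127 → May 13, 2128: 366 days (Feb 29, 2128 is in that span).
May 13, 2128 → Jun 13, 2128: 31 days (May has 31).
Jun 13, 2128 → Jul 13, 2128: 30 days (June has 30).
Jul 13, 2128 → Aug 13, 2128: 31 days (July has 31).
Aug 13, 2128 → Sep 13, 2128: 31 days (August has 31).
Sep 13, 2128 → Oct 13, 2128: 30 days (September has 30).
Oct 13, 2128 → Nov 13, 2128: 31 days (October has 31).
Nov 13, 2128 → Dec 13, 2128: 30 days (November has 30).
Dec 13, 2128 → Jan 13, 2129: 31 days (December has 31).
Jan 13, 2129 → Feb 13, 2129: 31 days (January has 31).
Feb 13, 2129 → Mar 13, 2129: 28 days (February has 28).
Mar 13, 2129 → Mar 20, 2129: 7 days.
Total: 3964 days.

3964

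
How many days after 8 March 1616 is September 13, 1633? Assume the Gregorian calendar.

6398

Mar 8, 1616 → Mar 8, 1617: 365 days.
Mar 8, 1617 → Mar 8, 1618: 365 days.
Mar 8, 1618 → Mar 8, 1619: 365 days.
Mar 8, 1619 → Mar 8, 1620: 366 days (Feb 29, 1620 is in that span).
Mar 8, 1620 → Mar 8, 1621: 365 days.
Mar 8, 1621 → Mar 8, 1622: 365 days.
Mar 8, 1622 → Mar 8, 1623: 365 days.
Mar 8, 1623 → Mar 8, 1624: 366 days (Feb 29, 1624 is in that span).
Mar 8, 1624 → Mar 8, 1625: 365 days.
Mar 8, 1625 → Mar 8, 1626: 365 days.
Mar 8, 1626 → Mar 8, 1627: 365 days.
Mar 8, 1627 → Mar 8, 1628: 366 days (Feb 29, 1628 is in that span).
Mar 8, 1628 → Mar 8, 1629: 365 days.
Mar 8, 1629 → Mar 8, 1630: 365 days.
Mar 8, 1630 → Mar 8, 1631: 365 days.
Mar 8, 1631 → Mar 8, 1632: 366 days (Feb 29, 1632 is in that span).
Mar 8, 1632 → Mar 8, 1633: 365 days.
Mar 8, 1633 → Apr 8, 1633: 31 days (March has 31).
Apr 8, 1633 → May 8, 1633: 30 days (April has 30).
May 8, 1633 → Jun 8, 1633: 31 days (May has 31).
Jun 8, 1633 → Jul 8, 1633: 30 days (June has 30).
Jul 8, 1633 → Aug 8, 1633: 31 days (July has 31).
Aug 8, 1633 → Sep 8, 1633: 31 days (August has 31).
Sep 8, 1633 → Sep 13, 1633: 5 days.
Total: 6398 days.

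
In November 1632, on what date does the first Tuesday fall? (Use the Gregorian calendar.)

November 2, 1632

November 1, 1632 is a Monday.
The first Tuesday is therefore November 2 (1 days later).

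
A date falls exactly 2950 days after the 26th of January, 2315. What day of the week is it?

Jan 26, 2315 is a Tuesday.
2950 mod 7 = 3, so 2950 days after a Tuesday is Tuesday + 3 = Friday.

Friday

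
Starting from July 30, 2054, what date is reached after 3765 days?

+365 (one year) → Jul 30, 2055 (3400 left).
+366 (one year; includes Feb 29, 2056) → Jul 30, 2056 (3034 left).
+365 (one year) → Jul 30, 2057 (2669 left).
+365 (one year) → Jul 30, 2058 (2304 left).
+365 (one year) → Jul 30, 2059 (1939 left).
+366 (one year; includes Feb 29, 2060) → Jul 30, 2060 (1573 left).
+365 (one year) → Jul 30, 2061 (1208 left).
+365 (one year) → Jul 30, 2062 (843 left).
+365 (one year) → Jul 30, 2063 (478 left).
+366 (one year; includes Feb 29, 2064) → Jul 30, 2064 (112 left).
Jul has 31 days: +2 → Aug 1, 2064 (110 left).
Aug has 31 days: +31 → Sep 1, 2064 (79 left).
Sep has 30 days: +30 → Oct 1, 2064 (49 left).
Oct has 31 days: +31 → Nov 1, 2064 (18 left).
+18 → Nov 19, 2064.

November 19, 2064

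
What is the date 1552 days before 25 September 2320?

June 26, 2316

−366 (one year; includes Feb 29, 2320) → Sep 25, 2319 (1186 left).
−365 (one year) → Sep 25, 2318 (821 left).
−365 (one year) → Sep 25, 2317 (456 left).
−365 (one year) → Sep 25, 2316 (91 left).
−25 → Aug 31, 2316 (end of Aug, 31 days; 66 left).
−31 → Jul 31, 2316 (end of Jul, 31 days; 35 left).
−31 → Jun 30, 2316 (end of Jun, 30 days; 4 left).
−4 → Jun 26, 2316.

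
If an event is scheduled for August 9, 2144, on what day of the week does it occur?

Sunday

Doomsday rule: the anchor day for the 2100s is Sunday. For year 44: 44÷12 = 3 r 8, and 8÷4 = 2, so 3+8+2 = 13.
Sunday + 13 ≡ Saturday — that's 2144's doomsday.
In August the doomsday date is Aug 8.
Aug 9 is 1 day after Aug 8; 1 mod 7 = 1, so Saturday + 1 = Sunday.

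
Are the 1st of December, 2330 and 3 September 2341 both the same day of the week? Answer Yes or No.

No

From Dec 1, 2330 to Sep 3, 2341 is 3929 days.
3929 mod 7 = 2, so they are different weekdays.
(Dec 1, 2330 is a Monday; Sep 3, 2341 is a Wednesday.)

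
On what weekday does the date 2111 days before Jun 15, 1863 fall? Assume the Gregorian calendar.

First find the weekday of Jun 15, 1863. Doomsday rule: the anchor day for the 1800s is Friday. For year 63: 63÷12 = 5 r 3, and 3÷4 = 0, so 5+3+0 = 8.
Friday + 8 ≡ Saturday — that's 1863's doomsday.
In June the doomsday date is Jun 6.
Jun 15 is 9 days after Jun 6; 9 mod 7 = 2, so Saturday + 2 = Monday.
2111 mod 7 = 4, so 2111 days before a Monday is Monday − 4 = Thursday.

Thursday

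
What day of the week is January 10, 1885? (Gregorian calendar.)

Doomsday rule: the anchor day for the 1800s is Friday. For year 85: 85÷12 = 7 r 1, and 1÷4 = 0, so 7+1+0 = 8.
Friday + 8 ≡ Saturday — that's 1885's doomsday.
In January the doomsday date is Jan 3 (1885 is not a leap year).
Jan 10 is 7 days after Jan 3; 7 mod 7 = 0, so Saturday + 0 = Saturday.

Saturday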